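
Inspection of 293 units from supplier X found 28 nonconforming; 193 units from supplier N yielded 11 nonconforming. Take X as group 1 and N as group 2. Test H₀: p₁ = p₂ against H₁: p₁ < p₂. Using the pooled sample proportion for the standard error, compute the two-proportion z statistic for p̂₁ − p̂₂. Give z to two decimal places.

p̂₁ = 28/293 ≈ 0.0956, p̂₂ = 11/193 ≈ 0.0570.
Pooled p̂ = (28+11)/(293+193) = 39/486 = 0.0802.
SE = √(p̂(1−p̂)(1/n₁+1/n₂)) = √(0.0802·0.9198·0.00859432) = √(0.000634324) = 0.0252.
z = (0.0956 − 0.0570)/0.0252 = 0.0386/0.0252 = 1.53.
p-value = P(Z < 1.531) ≈ 0.9372.

z = 1.53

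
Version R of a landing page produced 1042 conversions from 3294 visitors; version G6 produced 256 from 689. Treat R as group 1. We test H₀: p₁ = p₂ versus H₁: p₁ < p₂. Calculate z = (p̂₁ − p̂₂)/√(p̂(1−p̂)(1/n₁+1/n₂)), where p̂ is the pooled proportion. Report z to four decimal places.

p̂₁ = 1042/3294 = 0.316333, p̂₂ = 256/689 = 0.371553.
Pooled p̂ = (1042+256)/(3294+689) = 1298/3983 = 0.325885.
SE = √(p̂(1−p̂)(1/n₁+1/n₂)) = √(0.325885·0.674115·0.00175496) = √(0.000385537) = 0.019635.
z = (0.316333 − 0.371553)/0.019635 = -0.055220/0.019635 = -2.8123.
p-value = P(Z < -2.812) ≈ 0.0025.

z = -2.8123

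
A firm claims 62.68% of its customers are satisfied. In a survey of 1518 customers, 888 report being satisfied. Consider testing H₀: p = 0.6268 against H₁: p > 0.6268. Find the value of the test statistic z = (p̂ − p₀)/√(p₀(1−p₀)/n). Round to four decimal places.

z = -3.3689

p̂ = 888/1518 ≈ 0.5849802.
SE = √(p₀(1−p₀)/n) = √(0.23392/1518) = 0.0124136.
z = (0.5849802 − 0.6268)/0.0124136 = -0.0418198/0.0124136 = -3.3689.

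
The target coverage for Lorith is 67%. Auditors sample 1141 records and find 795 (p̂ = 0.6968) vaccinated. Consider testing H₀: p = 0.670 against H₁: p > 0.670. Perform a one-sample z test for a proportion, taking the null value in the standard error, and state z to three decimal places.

z = 1.922

p̂ = 795/1141 ≈ 0.69676.
Standard error under H₀: √(0.67×0.33/1141) = 0.01392.
z = (0.69676 − 0.67)/0.01392 = 0.02676/0.01392 = 1.922.
p-value = P(Z > 1.922) ≈ 0.0273.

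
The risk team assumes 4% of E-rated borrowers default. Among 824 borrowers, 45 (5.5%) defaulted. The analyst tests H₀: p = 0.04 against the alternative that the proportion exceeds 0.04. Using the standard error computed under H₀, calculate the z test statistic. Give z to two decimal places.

z = 2.14

p̂ = 45/824 ≈ 0.05461.
Under H₀, SE = √(0.04·0.96/824) = √(4.66019e-05) = 0.00683.
z = (0.05461 − 0.04)/0.00683 = 0.01461/0.00683 = 2.14.
p-value = P(Z > 2.140) ≈ 0.0162.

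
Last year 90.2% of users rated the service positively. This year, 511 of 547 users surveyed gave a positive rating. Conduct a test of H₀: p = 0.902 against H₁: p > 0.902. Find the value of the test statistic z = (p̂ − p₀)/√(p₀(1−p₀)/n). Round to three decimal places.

p̂ = 511/547 ≈ 0.934186.
Standard error under H₀: √(0.902×0.098/547) = 0.012712.
z = (0.934186 − 0.902)/0.012712 = 0.032186/0.012712 = 2.532.
p-value = P(Z > 2.532) ≈ 0.0057.

z = 2.532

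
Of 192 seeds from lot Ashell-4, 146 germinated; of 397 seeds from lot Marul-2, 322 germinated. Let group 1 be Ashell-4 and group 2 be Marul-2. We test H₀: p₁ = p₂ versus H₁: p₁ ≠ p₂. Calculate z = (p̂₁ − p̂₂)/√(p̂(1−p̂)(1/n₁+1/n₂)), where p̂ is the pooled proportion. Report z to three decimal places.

z = -1.427

p̂₁ = 146/192 ≈ 0.760417, p̂₂ = 322/397 ≈ 0.811083.
Pooled p̂ = (146+322)/(192+397) = 468/589 = 0.794567.
SE = √(p̂(1−p̂)(1/n₁+1/n₂)) = √(0.794567·0.205433·0.00772723) = √(0.00126132) = 0.035515.
z = (0.760417 − 0.811083)/0.035515 = -0.050666/0.035515 = -1.427.
Two-sided p-value ≈ 2·Φ(−1.427) = 0.1537.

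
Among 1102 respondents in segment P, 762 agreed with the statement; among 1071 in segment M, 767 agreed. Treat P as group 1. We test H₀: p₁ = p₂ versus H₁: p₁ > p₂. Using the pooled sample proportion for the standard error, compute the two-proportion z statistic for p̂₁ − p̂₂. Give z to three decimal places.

z = -1.260

p̂₁ = 762/1102 ≈ 0.69147, p̂₂ = 767/1071 ≈ 0.71615.
Pooled p̂ = (762+767)/(1102+1071) = 1529/2173 = 0.70364.
SE = √(0.208533 × 0.00184115) = 0.01959.
z = (0.69147 − 0.71615)/0.01959 = -0.02468/0.01959 = -1.260.
p-value = P(Z > -1.260) ≈ 0.8961.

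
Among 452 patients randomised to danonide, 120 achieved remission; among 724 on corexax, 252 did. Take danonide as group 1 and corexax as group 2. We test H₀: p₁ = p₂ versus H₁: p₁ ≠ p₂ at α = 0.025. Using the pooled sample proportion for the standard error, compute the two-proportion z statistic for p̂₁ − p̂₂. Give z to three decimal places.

p̂₁ = 120/452 ≈ 0.26549, p̂₂ = 252/724 ≈ 0.34807.
Pooled p̂ = (120+252)/(452+724) = 372/1176 = 0.31633.
SE = √(0.216264 × 0.0035936) = 0.02788.
z = (0.26549 − 0.34807)/0.02788 = -0.08258/0.02788 = -2.962.
p-value = 2·P(Z > 2.962) ≈ 0.0031. With α = 0.025, reject H₀.

z = -2.962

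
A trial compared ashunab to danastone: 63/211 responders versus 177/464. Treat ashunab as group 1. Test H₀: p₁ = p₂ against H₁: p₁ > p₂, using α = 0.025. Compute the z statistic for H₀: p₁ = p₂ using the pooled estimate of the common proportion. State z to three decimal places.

z = -2.085

p̂₁ = 63/211 ≈ 0.29858, p̂₂ = 177/464 ≈ 0.38147.
Pooled p̂ = (63+177)/(211+464) = 240/675 = 0.35556.
SE = √(0.229136 × 0.00689451) = 0.03975.
z = (0.29858 − 0.38147)/0.03975 = -0.08289/0.03975 = -2.085.
p-value = P(Z > -2.085) ≈ 0.9815; since p > α = 0.025, fail to reject H₀.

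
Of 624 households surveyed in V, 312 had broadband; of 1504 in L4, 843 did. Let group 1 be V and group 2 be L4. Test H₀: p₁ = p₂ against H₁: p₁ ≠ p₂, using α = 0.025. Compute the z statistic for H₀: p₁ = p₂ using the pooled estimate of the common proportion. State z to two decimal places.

p̂₁ = 312/624 ≈ 0.5000, p̂₂ = 843/1504 ≈ 0.5605.
Pooled p̂ = (312+843)/(624+1504) = 1155/2128 = 0.5428.
SE = √(0.248171 × 0.00226746) = 0.0237.
z = (0.5000 − 0.5605)/0.0237 = -0.0605/0.0237 = -2.55.
p-value = 2·P(Z > 2.551) ≈ 0.0108; since p < α = 0.025, reject H₀.

z = -2.55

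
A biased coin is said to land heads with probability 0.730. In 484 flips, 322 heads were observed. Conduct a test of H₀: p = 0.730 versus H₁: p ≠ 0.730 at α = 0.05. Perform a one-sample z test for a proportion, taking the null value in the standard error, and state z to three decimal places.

z = -3.207

p̂ = 322/484 = 0.66529.
Standard error under H₀: √(0.73×0.27/484) = 0.02018.
z = (0.66529 − 0.73)/0.02018 = -0.06471/0.02018 = -3.207.
Two-sided p-value ≈ 2·Φ(−3.207) = 0.0013. With α = 0.05, reject H₀.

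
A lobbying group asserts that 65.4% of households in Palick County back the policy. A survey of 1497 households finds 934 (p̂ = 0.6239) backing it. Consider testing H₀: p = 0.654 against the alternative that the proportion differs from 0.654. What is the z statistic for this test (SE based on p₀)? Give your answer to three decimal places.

p̂ = 934/1497 = 0.623914.
Under H₀, SE = √(0.654·0.346/1497) = √(0.000151158) = 0.012295.
z = (0.623914 − 0.654)/0.012295 = -0.030086/0.012295 = -2.447.

z = -2.447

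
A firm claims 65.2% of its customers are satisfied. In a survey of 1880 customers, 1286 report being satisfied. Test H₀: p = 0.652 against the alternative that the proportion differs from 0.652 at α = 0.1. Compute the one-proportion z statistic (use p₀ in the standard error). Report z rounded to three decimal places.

p̂ = 1286/1880 = 0.684043.
Standard error under H₀: √(0.652×0.348/1880) = 0.010986.
z = (0.684043 − 0.652)/0.010986 = 0.032043/0.010986 = 2.917.
Two-sided p-value ≈ 2·Φ(−2.917) = 0.0035; since p < α = 0.1, reject H₀.

z = 2.917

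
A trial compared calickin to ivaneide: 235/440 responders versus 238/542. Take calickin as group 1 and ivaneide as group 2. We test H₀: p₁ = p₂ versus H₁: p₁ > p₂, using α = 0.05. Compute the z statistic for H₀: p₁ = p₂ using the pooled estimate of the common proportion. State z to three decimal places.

p̂₁ = 235/440 = 0.534091, p̂₂ = 238/542 = 0.439114.
Pooled p̂ = (235+238)/(440+542) = 473/982 = 0.481670.
SE = √(p̂(1−p̂)(1/n₁+1/n₂)) = √(0.481670·0.518330·0.00411775) = √(0.00102805) = 0.032063.
z = (0.534091 − 0.439114)/0.032063 = 0.094977/0.032063 = 2.962.
p-value = P(Z > 2.962) ≈ 0.0015, so at α = 0.05 we reject H₀.

z = 2.962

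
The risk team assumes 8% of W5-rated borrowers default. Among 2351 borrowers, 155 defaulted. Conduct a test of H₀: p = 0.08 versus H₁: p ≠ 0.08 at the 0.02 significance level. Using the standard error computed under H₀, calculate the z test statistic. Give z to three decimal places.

p̂ = 155/2351 = 0.065929.
SE = √(p₀(1−p₀)/n) = √(0.0736/2351) = 0.005595.
z = (0.065929 − 0.08)/0.005595 = -0.014071/0.005595 = -2.515.
p-value = 2·P(Z > 2.515) ≈ 0.0119; since p < α = 0.02, reject H₀.

z = -2.515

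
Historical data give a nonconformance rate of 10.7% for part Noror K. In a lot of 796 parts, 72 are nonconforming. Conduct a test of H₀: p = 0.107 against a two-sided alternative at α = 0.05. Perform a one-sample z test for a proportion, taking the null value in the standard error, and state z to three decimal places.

p̂ = 72/796 ≈ 0.09045.
Standard error under H₀: √(0.107×0.893/796) = 0.01096.
z = (0.09045 − 0.107)/0.01096 = -0.01655/0.01096 = -1.510.
Two-sided p-value ≈ 2·Φ(−1.510) = 0.1310; since p > α = 0.05, fail to reject H₀.

z = -1.510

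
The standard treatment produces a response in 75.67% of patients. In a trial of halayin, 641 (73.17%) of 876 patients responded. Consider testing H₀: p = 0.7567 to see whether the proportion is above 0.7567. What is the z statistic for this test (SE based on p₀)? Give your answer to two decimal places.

z = -1.72

p̂ = 641/876 = 0.7317.
Under H₀, SE = √(0.7567·0.2433/876) = √(0.000210166) = 0.0145.
z = (0.7317 − 0.7567)/0.0145 = -0.0250/0.0145 = -1.72.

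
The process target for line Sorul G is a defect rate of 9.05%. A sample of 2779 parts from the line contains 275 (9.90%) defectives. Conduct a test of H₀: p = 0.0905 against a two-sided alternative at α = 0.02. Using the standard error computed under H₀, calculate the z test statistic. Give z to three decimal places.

p̂ = 275/2779 = 0.098956.
Under H₀, SE = √(0.0905·0.9095/2779) = √(2.96185e-05) = 0.005442.
z = (0.098956 − 0.0905)/0.005442 = 0.008456/0.005442 = 1.554.
p-value = 2·P(Z > 1.554) ≈ 0.1202; since p > α = 0.02, fail to reject H₀.

z = 1.554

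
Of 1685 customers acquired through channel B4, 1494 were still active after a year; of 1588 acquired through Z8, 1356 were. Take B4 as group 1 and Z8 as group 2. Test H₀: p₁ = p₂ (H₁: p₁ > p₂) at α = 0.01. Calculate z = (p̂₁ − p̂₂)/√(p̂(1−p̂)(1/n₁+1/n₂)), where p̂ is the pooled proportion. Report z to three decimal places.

p̂₁ = 1494/1685 ≈ 0.886647, p̂₂ = 1356/1588 ≈ 0.853904.
Pooled p̂ = (1494+1356)/(1685+1588) = 2850/3273 = 0.870761.
SE = √(0.112536 × 0.00122319) = 0.011733.
z = (0.886647 − 0.853904)/0.011733 = 0.032743/0.011733 = 2.791.
p-value = P(Z > 2.791) ≈ 0.0026. With α = 0.01, reject H₀.

z = 2.791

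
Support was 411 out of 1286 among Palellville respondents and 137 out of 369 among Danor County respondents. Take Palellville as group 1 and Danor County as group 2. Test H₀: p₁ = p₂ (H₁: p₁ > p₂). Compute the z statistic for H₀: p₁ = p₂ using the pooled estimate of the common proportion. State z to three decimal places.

p̂₁ = 411/1286 = 0.31960, p̂₂ = 137/369 = 0.37127.
Pooled p̂ = (411+137)/(1286+369) = 548/1655 = 0.33112.
SE = √(0.221479 × 0.00348763) = 0.02779.
z = (0.31960 − 0.37127)/0.02779 = -0.05167/0.02779 = -1.859.

z = -1.859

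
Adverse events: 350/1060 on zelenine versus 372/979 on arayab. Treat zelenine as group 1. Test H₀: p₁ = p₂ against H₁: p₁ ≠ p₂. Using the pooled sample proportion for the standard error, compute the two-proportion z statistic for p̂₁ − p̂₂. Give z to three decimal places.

z = -2.349

p̂₁ = 350/1060 = 0.33019, p̂₂ = 372/979 = 0.37998.
Pooled p̂ = (350+372)/(1060+979) = 722/2039 = 0.35410.
SE = √(p̂(1−p̂)(1/n₁+1/n₂)) = √(0.35410·0.64590·0.00196485) = √(0.000449384) = 0.02120.
z = (0.33019 − 0.37998)/0.02120 = -0.04979/0.02120 = -2.349.
Two-sided p-value ≈ 2·Φ(−2.349) = 0.0188.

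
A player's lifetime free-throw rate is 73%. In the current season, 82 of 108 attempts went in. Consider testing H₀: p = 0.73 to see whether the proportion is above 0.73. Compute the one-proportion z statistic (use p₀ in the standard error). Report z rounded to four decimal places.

z = 0.6849

p̂ = 82/108 ≈ 0.759259.
SE = √(p₀(1−p₀)/n) = √(0.1971/108) = 0.042720.
z = (0.759259 − 0.73)/0.042720 = 0.029259/0.042720 = 0.6849.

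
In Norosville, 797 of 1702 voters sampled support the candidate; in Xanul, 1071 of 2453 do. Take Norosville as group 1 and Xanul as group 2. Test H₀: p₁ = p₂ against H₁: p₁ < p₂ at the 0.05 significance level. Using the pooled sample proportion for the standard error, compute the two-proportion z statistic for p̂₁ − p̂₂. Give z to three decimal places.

p̂₁ = 797/1702 = 0.46827, p̂₂ = 1071/2453 = 0.43661.
Pooled p̂ = (797+1071)/(1702+2453) = 1868/4155 = 0.44958.
SE = √(p̂(1−p̂)(1/n₁+1/n₂)) = √(0.44958·0.55042·0.000995208) = √(0.000246272) = 0.01569.
z = (0.46827 − 0.43661)/0.01569 = 0.03166/0.01569 = 2.018.
p-value = P(Z < 2.018) ≈ 0.9782. With α = 0.05, fail to reject H₀.

z = 2.018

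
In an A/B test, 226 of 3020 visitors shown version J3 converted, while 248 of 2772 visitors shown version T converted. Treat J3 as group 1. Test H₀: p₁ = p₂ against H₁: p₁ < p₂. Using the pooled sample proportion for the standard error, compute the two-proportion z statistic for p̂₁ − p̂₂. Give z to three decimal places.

p̂₁ = 226/3020 ≈ 0.074834, p̂₂ = 248/2772 ≈ 0.089466.
Pooled p̂ = (226+248)/(3020+2772) = 474/5792 = 0.081837.
SE = √(p̂(1−p̂)(1/n₁+1/n₂)) = √(0.081837·0.918163·0.000691876) = √(5.19874e-05) = 0.007210.
z = (0.074834 − 0.089466)/0.007210 = -0.014632/0.007210 = -2.029.
p-value = P(Z < -2.029) ≈ 0.0212.

z = -2.029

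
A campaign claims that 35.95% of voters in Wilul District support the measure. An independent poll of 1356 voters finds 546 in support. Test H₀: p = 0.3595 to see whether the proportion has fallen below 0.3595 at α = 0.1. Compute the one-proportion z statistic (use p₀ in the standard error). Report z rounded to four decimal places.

p̂ = 546/1356 = 0.402655.
SE = √(p₀(1−p₀)/n) = √(0.23026/1356) = 0.013031.
z = (0.402655 − 0.3595)/0.013031 = 0.043155/0.013031 = 3.3117.
p-value = P(Z < 3.312) ≈ 0.9995. With α = 0.1, fail to reject H₀.

z = 3.3117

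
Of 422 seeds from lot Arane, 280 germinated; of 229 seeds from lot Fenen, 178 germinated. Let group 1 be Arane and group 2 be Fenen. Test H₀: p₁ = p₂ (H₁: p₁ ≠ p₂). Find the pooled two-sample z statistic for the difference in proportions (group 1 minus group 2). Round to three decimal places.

z = -3.036

p̂₁ = 280/422 ≈ 0.66351, p̂₂ = 178/229 ≈ 0.77729.
Pooled p̂ = (280+178)/(422+229) = 458/651 = 0.70353.
SE = √(p̂(1−p̂)(1/n₁+1/n₂)) = √(0.70353·0.29647·0.00673648) = √(0.00140506) = 0.03748.
z = (0.66351 − 0.77729)/0.03748 = -0.11378/0.03748 = -3.036.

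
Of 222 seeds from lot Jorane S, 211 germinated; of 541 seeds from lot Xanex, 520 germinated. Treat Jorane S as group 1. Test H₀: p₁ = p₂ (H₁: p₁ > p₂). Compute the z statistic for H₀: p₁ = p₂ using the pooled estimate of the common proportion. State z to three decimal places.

z = -0.672

p̂₁ = 211/222 = 0.950450, p̂₂ = 520/541 = 0.961183.
Pooled p̂ = (211+520)/(222+541) = 731/763 = 0.958060.
SE = √(p̂(1−p̂)(1/n₁+1/n₂)) = √(0.958060·0.041940·0.00635293) = √(0.000255266) = 0.015977.
z = (0.950450 − 0.961183)/0.015977 = -0.010733/0.015977 = -0.672.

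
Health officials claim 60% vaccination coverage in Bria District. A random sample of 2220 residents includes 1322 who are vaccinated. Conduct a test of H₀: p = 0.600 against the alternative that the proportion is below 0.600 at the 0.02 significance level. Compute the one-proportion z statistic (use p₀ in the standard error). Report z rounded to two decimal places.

z = -0.43

p̂ = 1322/2220 ≈ 0.5955.
SE = √(p₀(1−p₀)/n) = √(0.24/2220) = 0.0104.
z = (0.5955 − 0.6)/0.0104 = -0.0045/0.0104 = -0.43.
p-value = P(Z < -0.433) ≈ 0.3324. With α = 0.02, fail to reject H₀.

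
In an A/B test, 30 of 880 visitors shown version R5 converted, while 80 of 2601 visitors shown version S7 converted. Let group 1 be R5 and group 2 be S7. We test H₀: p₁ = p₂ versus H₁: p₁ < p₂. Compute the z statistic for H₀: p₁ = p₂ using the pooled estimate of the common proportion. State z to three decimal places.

z = 0.489

p̂₁ = 30/880 = 0.034091, p̂₂ = 80/2601 = 0.030757.
Pooled p̂ = (30+80)/(880+2601) = 110/3481 = 0.031600.
SE = √(p̂(1−p̂)(1/n₁+1/n₂)) = √(0.031600·0.968400·0.00152083) = √(4.65398e-05) = 0.006822.
z = (0.034091 − 0.030757)/0.006822 = 0.003334/0.006822 = 0.489.
p-value = P(Z < 0.489) ≈ 0.6875.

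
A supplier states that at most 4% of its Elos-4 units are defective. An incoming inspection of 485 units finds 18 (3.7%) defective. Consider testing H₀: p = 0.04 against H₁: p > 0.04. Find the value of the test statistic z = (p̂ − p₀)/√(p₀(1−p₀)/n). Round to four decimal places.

p̂ = 18/485 = 0.0371134.
Standard error under H₀: √(0.04×0.96/485) = 0.0088980.
z = (0.0371134 − 0.04)/0.0088980 = -0.0028866/0.0088980 = -0.3244.
p-value = P(Z > -0.324) ≈ 0.6272.

z = -0.3244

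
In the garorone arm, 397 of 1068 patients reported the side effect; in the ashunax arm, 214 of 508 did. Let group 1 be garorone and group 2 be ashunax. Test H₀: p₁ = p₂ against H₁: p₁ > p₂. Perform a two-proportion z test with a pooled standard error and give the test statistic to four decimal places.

z = -1.8864

p̂₁ = 397/1068 ≈ 0.371723, p̂₂ = 214/508 ≈ 0.421260.
Pooled p̂ = (397+214)/(1068+508) = 611/1576 = 0.387690.
SE = √(p̂(1−p̂)(1/n₁+1/n₂)) = √(0.387690·0.612310·0.00290483) = √(0.000689568) = 0.026260.
z = (0.371723 − 0.421260)/0.026260 = -0.049537/0.026260 = -1.8864.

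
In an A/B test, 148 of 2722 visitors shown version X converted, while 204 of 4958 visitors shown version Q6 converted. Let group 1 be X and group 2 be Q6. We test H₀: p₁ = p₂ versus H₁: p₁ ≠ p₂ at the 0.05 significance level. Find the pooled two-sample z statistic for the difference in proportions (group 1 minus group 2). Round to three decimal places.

z = 2.651

p̂₁ = 148/2722 ≈ 0.054372, p̂₂ = 204/4958 ≈ 0.041146.
Pooled p̂ = (148+204)/(2722+4958) = 352/7680 = 0.045833.
SE = √(0.0437326 × 0.000569071) = 0.004989.
z = (0.054372 − 0.041146)/0.004989 = 0.013226/0.004989 = 2.651.
Two-sided p-value ≈ 2·Φ(−2.651) = 0.0080, so at α = 0.05 we reject H₀.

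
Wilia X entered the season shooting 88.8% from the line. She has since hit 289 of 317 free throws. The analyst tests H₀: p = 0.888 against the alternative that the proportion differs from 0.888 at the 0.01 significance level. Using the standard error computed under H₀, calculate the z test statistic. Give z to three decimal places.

z = 1.336

p̂ = 289/317 ≈ 0.911672.
Standard error under H₀: √(0.888×0.112/317) = 0.017713.
z = (0.911672 − 0.888)/0.017713 = 0.023672/0.017713 = 1.336.
Two-sided p-value ≈ 2·Φ(−1.336) = 0.1814. With α = 0.01, fail to reject H₀.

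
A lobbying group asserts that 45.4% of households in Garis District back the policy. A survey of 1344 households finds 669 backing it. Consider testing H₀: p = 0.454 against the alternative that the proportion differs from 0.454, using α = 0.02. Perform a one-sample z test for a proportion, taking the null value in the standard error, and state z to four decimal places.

z = 3.2228

p̂ = 669/1344 ≈ 0.4977679.
SE = √(p₀(1−p₀)/n) = √(0.24788/1344) = 0.0135808.
z = (0.4977679 − 0.454)/0.0135808 = 0.0437679/0.0135808 = 3.2228.
p-value = 2·P(Z > 3.223) ≈ 0.0013, so at α = 0.02 we reject H₀.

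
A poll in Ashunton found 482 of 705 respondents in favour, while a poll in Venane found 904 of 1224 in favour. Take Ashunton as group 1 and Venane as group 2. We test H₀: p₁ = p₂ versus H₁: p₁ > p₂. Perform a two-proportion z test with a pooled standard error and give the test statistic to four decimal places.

z = -2.5807

p̂₁ = 482/705 ≈ 0.683688, p̂₂ = 904/1224 ≈ 0.738562.
Pooled p̂ = (482+904)/(705+1224) = 1386/1929 = 0.718507.
SE = √(p̂(1−p̂)(1/n₁+1/n₂)) = √(0.718507·0.281493·0.00223543) = √(0.000452127) = 0.021263.
z = (0.683688 − 0.738562)/0.021263 = -0.054874/0.021263 = -2.5807.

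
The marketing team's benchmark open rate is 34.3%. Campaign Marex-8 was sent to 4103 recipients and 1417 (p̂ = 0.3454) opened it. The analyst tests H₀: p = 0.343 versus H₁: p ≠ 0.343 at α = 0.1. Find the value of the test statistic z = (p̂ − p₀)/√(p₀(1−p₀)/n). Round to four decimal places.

p̂ = 1417/4103 = 0.345357.
SE = √(p₀(1−p₀)/n) = √(0.22535/4103) = 0.007411.
z = (0.345357 − 0.343)/0.007411 = 0.002357/0.007411 = 0.3180.
p-value = 2·P(Z > 0.318) ≈ 0.7504, so at α = 0.1 we fail to reject H₀.

z = 0.3180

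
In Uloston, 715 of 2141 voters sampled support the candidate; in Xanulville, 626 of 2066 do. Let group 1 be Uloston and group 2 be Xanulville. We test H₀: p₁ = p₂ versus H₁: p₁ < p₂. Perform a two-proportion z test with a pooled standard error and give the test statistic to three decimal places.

p̂₁ = 715/2141 ≈ 0.33396, p̂₂ = 626/2066 ≈ 0.30300.
Pooled p̂ = (715+626)/(2141+2066) = 1341/4207 = 0.31875.
SE = √(0.21715 × 0.000951099) = 0.01437.
z = (0.33396 − 0.30300)/0.01437 = 0.03096/0.01437 = 2.154.

z = 2.154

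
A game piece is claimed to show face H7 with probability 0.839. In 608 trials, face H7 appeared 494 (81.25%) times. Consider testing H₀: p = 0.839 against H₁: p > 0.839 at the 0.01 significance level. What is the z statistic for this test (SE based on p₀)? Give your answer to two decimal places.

z = -1.78

p̂ = 494/608 = 0.8125.
SE = √(p₀(1−p₀)/n) = √(0.13508/608) = 0.0149.
z = (0.8125 − 0.839)/0.0149 = -0.0265/0.0149 = -1.78.
p-value = P(Z > -1.778) ≈ 0.9623; since p > α = 0.01, fail to reject H₀.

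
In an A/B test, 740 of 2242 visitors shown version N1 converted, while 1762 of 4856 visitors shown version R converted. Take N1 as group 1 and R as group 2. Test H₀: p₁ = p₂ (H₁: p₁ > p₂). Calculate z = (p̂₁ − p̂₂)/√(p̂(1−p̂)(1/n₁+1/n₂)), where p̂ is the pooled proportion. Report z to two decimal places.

p̂₁ = 740/2242 = 0.3301, p̂₂ = 1762/4856 = 0.3629.
Pooled p̂ = (740+1762)/(2242+4856) = 2502/7098 = 0.3525.
SE = √(p̂(1−p̂)(1/n₁+1/n₂)) = √(0.3525·0.6475·0.000651961) = √(0.000148805) = 0.0122.
z = (0.3301 − 0.3629)/0.0122 = -0.0328/0.0122 = -2.69.
p-value = P(Z > -2.688) ≈ 0.9964.

z = -2.69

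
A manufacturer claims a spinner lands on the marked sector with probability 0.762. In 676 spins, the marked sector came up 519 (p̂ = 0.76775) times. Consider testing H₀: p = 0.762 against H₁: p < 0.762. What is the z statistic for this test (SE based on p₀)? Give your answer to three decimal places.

p̂ = 519/676 ≈ 0.76775.
Under H₀, SE = √(0.762·0.238/676) = √(0.000268278) = 0.01638.
z = (0.76775 − 0.762)/0.01638 = 0.00575/0.01638 = 0.351.

z = 0.351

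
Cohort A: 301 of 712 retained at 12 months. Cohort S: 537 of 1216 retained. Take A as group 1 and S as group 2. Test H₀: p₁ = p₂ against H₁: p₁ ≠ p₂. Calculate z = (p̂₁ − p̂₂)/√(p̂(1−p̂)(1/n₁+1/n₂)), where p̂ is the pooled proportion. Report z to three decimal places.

z = -0.806

p̂₁ = 301/712 ≈ 0.42275, p̂₂ = 537/1216 ≈ 0.44161.
Pooled p̂ = (301+537)/(712+1216) = 838/1928 = 0.43465.
SE = √(0.245729 × 0.00222686) = 0.02339.
z = (0.42275 − 0.44161)/0.02339 = -0.01886/0.02339 = -0.806.
Two-sided p-value ≈ 2·Φ(−0.806) = 0.4201.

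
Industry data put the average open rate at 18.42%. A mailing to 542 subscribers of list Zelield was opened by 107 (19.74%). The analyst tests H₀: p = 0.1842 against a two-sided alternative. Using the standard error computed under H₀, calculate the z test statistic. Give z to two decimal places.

p̂ = 107/542 ≈ 0.1974.
SE = √(p₀(1−p₀)/n) = √(0.15027/542) = 0.0167.
z = (0.1974 − 0.1842)/0.0167 = 0.0132/0.0167 = 0.79.
Two-sided p-value ≈ 2·Φ(−0.794) = 0.4273.

z = 0.79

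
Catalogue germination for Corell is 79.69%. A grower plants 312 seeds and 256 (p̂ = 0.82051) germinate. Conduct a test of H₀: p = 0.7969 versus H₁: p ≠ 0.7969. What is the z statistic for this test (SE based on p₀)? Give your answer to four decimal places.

p̂ = 256/312 ≈ 0.820513.
Under H₀, SE = √(0.7969·0.2031/312) = √(0.000518751) = 0.022776.
z = (0.820513 − 0.7969)/0.022776 = 0.023613/0.022776 = 1.0367.
p-value = 2·P(Z > 1.037) ≈ 0.2999.

z = 1.0367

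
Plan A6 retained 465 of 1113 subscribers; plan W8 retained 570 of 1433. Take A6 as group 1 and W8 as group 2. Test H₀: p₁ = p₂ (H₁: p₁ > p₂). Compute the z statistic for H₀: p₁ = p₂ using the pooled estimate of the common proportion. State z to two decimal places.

z = 1.02

p̂₁ = 465/1113 = 0.4178, p̂₂ = 570/1433 = 0.3978.
Pooled p̂ = (465+570)/(1113+1433) = 1035/2546 = 0.4065.
SE = √(p̂(1−p̂)(1/n₁+1/n₂)) = √(0.4065·0.5935·0.00159631) = √(0.000385128) = 0.0196.
z = (0.4178 − 0.3978)/0.0196 = 0.0200/0.0196 = 1.02.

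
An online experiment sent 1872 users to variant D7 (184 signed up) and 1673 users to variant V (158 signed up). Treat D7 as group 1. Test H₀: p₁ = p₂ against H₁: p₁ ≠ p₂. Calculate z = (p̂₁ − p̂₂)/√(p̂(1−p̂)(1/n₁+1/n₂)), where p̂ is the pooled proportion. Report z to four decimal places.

p̂₁ = 184/1872 ≈ 0.0982906, p̂₂ = 158/1673 ≈ 0.0944411.
Pooled p̂ = (184+158)/(1872+1673) = 342/3545 = 0.0964739.
SE = √(p̂(1−p̂)(1/n₁+1/n₂)) = √(0.0964739·0.9035261·0.00113192) = √(9.86654e-05) = 0.0099330.
z = (0.0982906 − 0.0944411)/0.0099330 = 0.0038495/0.0099330 = 0.3875.
p-value = 2·P(Z > 0.388) ≈ 0.6984.

z = 0.3875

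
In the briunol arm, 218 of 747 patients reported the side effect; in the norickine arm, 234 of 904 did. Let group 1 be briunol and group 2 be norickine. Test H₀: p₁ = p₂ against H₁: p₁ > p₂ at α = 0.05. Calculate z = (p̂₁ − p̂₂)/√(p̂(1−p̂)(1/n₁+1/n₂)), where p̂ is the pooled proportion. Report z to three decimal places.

p̂₁ = 218/747 ≈ 0.29183, p̂₂ = 234/904 ≈ 0.25885.
Pooled p̂ = (218+234)/(747+904) = 452/1651 = 0.27377.
SE = √(0.198822 × 0.00244488) = 0.02205.
z = (0.29183 − 0.25885)/0.02205 = 0.03298/0.02205 = 1.496.
p-value = P(Z > 1.496) ≈ 0.0673; since p > α = 0.05, fail to reject H₀.

z = 1.496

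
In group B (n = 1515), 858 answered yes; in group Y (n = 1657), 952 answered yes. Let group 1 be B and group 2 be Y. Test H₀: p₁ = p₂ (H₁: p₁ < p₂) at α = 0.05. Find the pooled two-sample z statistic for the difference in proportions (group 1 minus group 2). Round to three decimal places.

z = -0.466

p̂₁ = 858/1515 = 0.566337, p̂₂ = 952/1657 = 0.574532.
Pooled p̂ = (858+952)/(1515+1657) = 1810/3172 = 0.570618.
SE = √(p̂(1−p̂)(1/n₁+1/n₂)) = √(0.570618·0.429382·0.00126357) = √(0.00030959) = 0.017595.
z = (0.566337 − 0.574532)/0.017595 = -0.008195/0.017595 = -0.466.
p-value = P(Z < -0.466) ≈ 0.3207. With α = 0.05, fail to reject H₀.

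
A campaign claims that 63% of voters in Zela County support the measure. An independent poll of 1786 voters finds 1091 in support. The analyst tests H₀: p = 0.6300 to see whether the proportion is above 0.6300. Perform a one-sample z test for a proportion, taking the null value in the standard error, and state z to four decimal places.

z = -1.6752

p̂ = 1091/1786 = 0.610862.
Standard error under H₀: √(0.63×0.37/1786) = 0.011424.
z = (0.610862 − 0.63)/0.011424 = -0.019138/0.011424 = -1.6752.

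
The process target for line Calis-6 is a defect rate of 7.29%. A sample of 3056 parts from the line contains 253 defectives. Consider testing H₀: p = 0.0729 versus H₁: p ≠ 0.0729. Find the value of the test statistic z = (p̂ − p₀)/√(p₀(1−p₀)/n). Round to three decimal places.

p̂ = 253/3056 ≈ 0.0827880.
Standard error under H₀: √(0.0729×0.9271/3056) = 0.0047027.
z = (0.0827880 − 0.0729)/0.0047027 = 0.0098880/0.0047027 = 2.103.
p-value = 2·P(Z > 2.103) ≈ 0.0355.

z = 2.103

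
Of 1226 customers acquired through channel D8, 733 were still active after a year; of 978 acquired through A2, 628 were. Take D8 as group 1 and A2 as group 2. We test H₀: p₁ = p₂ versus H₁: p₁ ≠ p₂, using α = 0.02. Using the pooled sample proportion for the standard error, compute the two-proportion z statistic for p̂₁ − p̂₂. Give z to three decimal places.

p̂₁ = 733/1226 ≈ 0.597879, p̂₂ = 628/978 ≈ 0.642127.
Pooled p̂ = (733+628)/(1226+978) = 1361/2204 = 0.617514.
SE = √(0.236191 × 0.00183816) = 0.020836.
z = (0.597879 − 0.642127)/0.020836 = -0.044248/0.020836 = -2.124.
Two-sided p-value ≈ 2·Φ(−2.124) = 0.0337, so at α = 0.02 we fail to reject H₀.

z = -2.124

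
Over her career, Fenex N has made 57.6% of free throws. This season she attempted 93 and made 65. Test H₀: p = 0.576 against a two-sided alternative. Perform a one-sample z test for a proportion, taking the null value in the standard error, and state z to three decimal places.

z = 2.399

p̂ = 65/93 = 0.698925.
SE = √(p₀(1−p₀)/n) = √(0.24422/93) = 0.051245.
z = (0.698925 − 0.576)/0.051245 = 0.122925/0.051245 = 2.399.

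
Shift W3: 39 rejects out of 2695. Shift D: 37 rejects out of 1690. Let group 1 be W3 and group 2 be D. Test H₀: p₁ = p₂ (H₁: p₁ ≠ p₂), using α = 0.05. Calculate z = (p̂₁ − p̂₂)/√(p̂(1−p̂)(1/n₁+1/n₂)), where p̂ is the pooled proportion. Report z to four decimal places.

z = -1.8329

p̂₁ = 39/2695 ≈ 0.0144712, p̂₂ = 37/1690 ≈ 0.0218935.
Pooled p̂ = (39+37)/(2695+1690) = 76/4385 = 0.0173318.
SE = √(0.0170314 × 0.000962773) = 0.0040494.
z = (0.0144712 − 0.0218935)/0.0040494 = -0.0074223/0.0040494 = -1.8329.
Two-sided p-value ≈ 2·Φ(−1.833) = 0.0668; since p > α = 0.05, fail to reject H₀.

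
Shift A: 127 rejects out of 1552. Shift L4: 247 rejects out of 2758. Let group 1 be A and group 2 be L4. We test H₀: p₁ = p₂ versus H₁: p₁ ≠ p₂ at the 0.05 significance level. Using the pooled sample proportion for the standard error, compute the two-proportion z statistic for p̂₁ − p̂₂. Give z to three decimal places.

p̂₁ = 127/1552 ≈ 0.081830, p̂₂ = 247/2758 ≈ 0.089558.
Pooled p̂ = (127+247)/(1552+2758) = 374/4310 = 0.086775.
SE = √(p̂(1−p̂)(1/n₁+1/n₂)) = √(0.086775·0.913225·0.00100691) = √(7.97928e-05) = 0.008933.
z = (0.081830 − 0.089558)/0.008933 = -0.007728/0.008933 = -0.865.
Two-sided p-value ≈ 2·Φ(−0.865) = 0.3870, so at α = 0.05 we fail to reject H₀.

z = -0.865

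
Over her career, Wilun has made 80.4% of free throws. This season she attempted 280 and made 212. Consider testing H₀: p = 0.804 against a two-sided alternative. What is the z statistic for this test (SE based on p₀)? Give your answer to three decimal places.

z = -1.975

p̂ = 212/280 ≈ 0.757143.
SE = √(p₀(1−p₀)/n) = √(0.15758/280) = 0.023723.
z = (0.757143 − 0.804)/0.023723 = -0.046857/0.023723 = -1.975.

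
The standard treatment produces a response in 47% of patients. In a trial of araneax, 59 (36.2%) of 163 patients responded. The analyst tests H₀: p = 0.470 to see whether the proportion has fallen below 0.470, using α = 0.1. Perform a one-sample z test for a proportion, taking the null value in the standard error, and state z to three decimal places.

z = -2.764

p̂ = 59/163 = 0.36196.
SE = √(p₀(1−p₀)/n) = √(0.2491/163) = 0.03909.
z = (0.36196 − 0.47)/0.03909 = -0.10804/0.03909 = -2.764.
p-value = P(Z < -2.764) ≈ 0.0029. With α = 0.1, reject H₀.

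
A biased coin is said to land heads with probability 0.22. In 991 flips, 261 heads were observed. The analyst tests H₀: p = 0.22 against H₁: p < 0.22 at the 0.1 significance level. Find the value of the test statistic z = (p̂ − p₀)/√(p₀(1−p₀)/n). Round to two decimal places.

z = 3.30

p̂ = 261/991 ≈ 0.26337.
Under H₀, SE = √(0.22·0.78/991) = √(0.000173158) = 0.01316.
z = (0.26337 − 0.22)/0.01316 = 0.04337/0.01316 = 3.30.
p-value = P(Z < 3.296) ≈ 0.9995, so at α = 0.1 we fail to reject H₀.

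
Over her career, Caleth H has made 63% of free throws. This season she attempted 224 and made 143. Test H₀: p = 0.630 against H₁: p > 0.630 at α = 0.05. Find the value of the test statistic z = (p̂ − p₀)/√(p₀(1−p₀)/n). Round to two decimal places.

z = 0.26

p̂ = 143/224 ≈ 0.6384.
Under H₀, SE = √(0.63·0.37/224) = √(0.00104063) = 0.0323.
z = (0.6384 − 0.63)/0.0323 = 0.0084/0.0323 = 0.26.
p-value = P(Z > 0.260) ≈ 0.3974; since p > α = 0.05, fail to reject H₀.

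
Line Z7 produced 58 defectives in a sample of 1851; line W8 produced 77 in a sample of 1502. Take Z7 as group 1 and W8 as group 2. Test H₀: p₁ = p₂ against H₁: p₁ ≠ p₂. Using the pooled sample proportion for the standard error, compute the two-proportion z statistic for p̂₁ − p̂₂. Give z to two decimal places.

p̂₁ = 58/1851 ≈ 0.03133, p̂₂ = 77/1502 ≈ 0.05126.
Pooled p̂ = (58+77)/(1851+1502) = 135/3353 = 0.04026.
SE = √(p̂(1−p̂)(1/n₁+1/n₂)) = √(0.04026·0.95974·0.00120603) = √(4.66026e-05) = 0.00683.
z = (0.03133 − 0.05126)/0.00683 = -0.01993/0.00683 = -2.92.
Two-sided p-value ≈ 2·Φ(−2.920) = 0.0035.

z = -2.92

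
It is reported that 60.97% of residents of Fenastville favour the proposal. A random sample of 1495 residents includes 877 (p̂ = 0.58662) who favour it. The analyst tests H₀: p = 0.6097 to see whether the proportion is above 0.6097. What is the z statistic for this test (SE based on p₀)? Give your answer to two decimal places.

z = -1.83

p̂ = 877/1495 = 0.5866.
Standard error under H₀: √(0.6097×0.3903/1495) = 0.0126.
z = (0.5866 − 0.6097)/0.0126 = -0.0231/0.0126 = -1.83.
p-value = P(Z > -1.829) ≈ 0.9663.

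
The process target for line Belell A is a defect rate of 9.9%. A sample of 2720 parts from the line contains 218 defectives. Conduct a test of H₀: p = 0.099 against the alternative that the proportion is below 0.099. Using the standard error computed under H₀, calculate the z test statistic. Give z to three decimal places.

z = -3.292

p̂ = 218/2720 = 0.080147.
Standard error under H₀: √(0.099×0.901/2720) = 0.005727.
z = (0.080147 − 0.099)/0.005727 = -0.018853/0.005727 = -3.292.
p-value = P(Z < -3.292) ≈ 0.0005.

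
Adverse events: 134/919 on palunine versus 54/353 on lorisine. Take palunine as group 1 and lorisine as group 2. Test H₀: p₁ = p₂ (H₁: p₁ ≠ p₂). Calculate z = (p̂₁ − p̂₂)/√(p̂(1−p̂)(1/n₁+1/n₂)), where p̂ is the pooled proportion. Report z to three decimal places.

p̂₁ = 134/919 ≈ 0.14581, p̂₂ = 54/353 ≈ 0.15297.
Pooled p̂ = (134+54)/(919+353) = 188/1272 = 0.14780.
SE = √(0.125954 × 0.003921) = 0.02222.
z = (0.14581 − 0.15297)/0.02222 = -0.00716/0.02222 = -0.322.
p-value = 2·P(Z > 0.322) ≈ 0.7472.

z = -0.322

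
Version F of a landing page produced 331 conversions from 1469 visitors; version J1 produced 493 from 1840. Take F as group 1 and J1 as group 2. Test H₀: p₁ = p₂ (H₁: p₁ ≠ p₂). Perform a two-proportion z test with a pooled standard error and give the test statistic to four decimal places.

z = -2.8162

p̂₁ = 331/1469 = 0.225323, p̂₂ = 493/1840 = 0.267935.
Pooled p̂ = (331+493)/(1469+1840) = 824/3309 = 0.249018.
SE = √(p̂(1−p̂)(1/n₁+1/n₂)) = √(0.249018·0.750982·0.00122421) = √(0.000228938) = 0.015131.
z = (0.225323 − 0.267935)/0.015131 = -0.042612/0.015131 = -2.8162.
Two-sided p-value ≈ 2·Φ(−2.816) = 0.0049.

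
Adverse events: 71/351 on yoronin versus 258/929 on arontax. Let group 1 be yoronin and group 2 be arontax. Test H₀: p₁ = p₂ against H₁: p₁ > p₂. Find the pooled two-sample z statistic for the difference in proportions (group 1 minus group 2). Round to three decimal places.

z = -2.755

p̂₁ = 71/351 = 0.20228, p̂₂ = 258/929 = 0.27772.
Pooled p̂ = (71+258)/(351+929) = 329/1280 = 0.25703.
SE = √(0.190966 × 0.00392543) = 0.02738.
z = (0.20228 − 0.27772)/0.02738 = -0.07544/0.02738 = -2.755.
p-value = P(Z > -2.755) ≈ 0.9971.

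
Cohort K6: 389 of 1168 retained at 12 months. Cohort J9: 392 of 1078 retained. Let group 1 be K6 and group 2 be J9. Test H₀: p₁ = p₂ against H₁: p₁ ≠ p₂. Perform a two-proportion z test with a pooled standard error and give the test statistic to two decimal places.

z = -1.52

p̂₁ = 389/1168 ≈ 0.3330, p̂₂ = 392/1078 ≈ 0.3636.
Pooled p̂ = (389+392)/(1168+1078) = 781/2246 = 0.3477.
SE = √(p̂(1−p̂)(1/n₁+1/n₂)) = √(0.3477·0.6523·0.00178381) = √(0.000404592) = 0.0201.
z = (0.3330 − 0.3636)/0.0201 = -0.0306/0.0201 = -1.52.
p-value = 2·P(Z > 1.521) ≈ 0.1283.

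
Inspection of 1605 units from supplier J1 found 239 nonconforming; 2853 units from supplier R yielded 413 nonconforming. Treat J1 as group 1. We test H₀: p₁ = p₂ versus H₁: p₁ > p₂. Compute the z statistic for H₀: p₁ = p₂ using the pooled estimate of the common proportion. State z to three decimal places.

p̂₁ = 239/1605 ≈ 0.14891, p̂₂ = 413/2853 ≈ 0.14476.
Pooled p̂ = (239+413)/(1605+2853) = 652/4458 = 0.14625.
SE = √(p̂(1−p̂)(1/n₁+1/n₂)) = √(0.14625·0.85375·0.000973561) = √(0.000121562) = 0.01103.
z = (0.14891 − 0.14476)/0.01103 = 0.00415/0.01103 = 0.376.

z = 0.376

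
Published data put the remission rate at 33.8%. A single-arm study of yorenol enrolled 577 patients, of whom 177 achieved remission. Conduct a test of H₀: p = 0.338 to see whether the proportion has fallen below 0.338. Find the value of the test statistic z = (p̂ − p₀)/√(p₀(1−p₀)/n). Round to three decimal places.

p̂ = 177/577 = 0.306759.
Under H₀, SE = √(0.338·0.662/577) = √(0.000387792) = 0.019692.
z = (0.306759 − 0.338)/0.019692 = -0.031241/0.019692 = -1.586.

z = -1.586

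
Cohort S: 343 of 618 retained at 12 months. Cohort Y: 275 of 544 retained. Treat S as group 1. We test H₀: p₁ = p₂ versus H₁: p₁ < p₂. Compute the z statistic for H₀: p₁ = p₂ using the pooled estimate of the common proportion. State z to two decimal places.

p̂₁ = 343/618 = 0.5550, p̂₂ = 275/544 = 0.5055.
Pooled p̂ = (343+275)/(618+544) = 618/1162 = 0.5318.
SE = √(p̂(1−p̂)(1/n₁+1/n₂)) = √(0.5318·0.4682·0.00345636) = √(0.000860585) = 0.0293.
z = (0.5550 − 0.5055)/0.0293 = 0.0495/0.0293 = 1.69.
p-value = P(Z < 1.687) ≈ 0.9542.

z = 1.69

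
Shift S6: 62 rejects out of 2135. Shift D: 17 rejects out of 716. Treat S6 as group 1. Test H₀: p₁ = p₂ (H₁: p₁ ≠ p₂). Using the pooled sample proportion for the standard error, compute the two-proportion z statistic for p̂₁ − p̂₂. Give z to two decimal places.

z = 0.75

p̂₁ = 62/2135 = 0.0290, p̂₂ = 17/716 = 0.0237.
Pooled p̂ = (62+17)/(2135+716) = 79/2851 = 0.0277.
SE = √(p̂(1−p̂)(1/n₁+1/n₂)) = √(0.0277·0.9723·0.00186503) = √(5.02472e-05) = 0.0071.
z = (0.0290 − 0.0237)/0.0071 = 0.0053/0.0071 = 0.75.
Two-sided p-value ≈ 2·Φ(−0.747) = 0.4549.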